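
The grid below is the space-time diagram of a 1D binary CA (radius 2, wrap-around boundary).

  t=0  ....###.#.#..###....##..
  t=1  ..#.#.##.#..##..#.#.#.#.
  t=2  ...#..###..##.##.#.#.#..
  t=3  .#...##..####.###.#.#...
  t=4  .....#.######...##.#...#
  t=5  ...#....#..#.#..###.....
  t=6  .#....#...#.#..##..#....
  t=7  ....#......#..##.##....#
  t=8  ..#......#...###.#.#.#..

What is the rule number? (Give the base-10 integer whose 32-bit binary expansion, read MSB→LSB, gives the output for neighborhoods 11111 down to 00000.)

  ##### -> .   bit 31 = 0  t=4,i=9
  ####. -> #   bit 30 = 1  t=3,i=11
  ###.# -> #   bit 29 = 1  t=0,i=6
  ###.. -> .   bit 28 = 0  t=0,i=15
  ##.## -> .   bit 27 = 0  t=2,i=13
  ##.#. -> #   bit 26 = 1  t=0,i=7
  ##..# -> #   bit 25 = 1  t=1,i=14
  ##... -> #   bit 24 = 1  t=0,i=16
  #.### -> .   bit 23 = 0  t=3,i=14
  #.##. -> #   bit 22 = 1  t=1,i=6
  #.#.# -> .   bit 21 = 0  t=0,i=8
  #.#.. -> .   bit 20 = 0  t=0,i=10
  #..## -> #   bit 19 = 1  t=0,i=12
  #..#. -> #   bit 18 = 1  t=1,i=15
  #...# -> .   bit 17 = 0  t=1,i=0
  #.... -> .   bit 16 = 0  t=0,i=17
  .#### -> #   bit 15 = 1  t=3,i=10
  .###. -> .   bit 14 = 0  t=0,i=5
  .##.# -> #   bit 13 = 1  t=1,i=7
  .##.. -> .   bit 12 = 0  t=0,i=21
  .#.## -> .   bit 11 = 0  t=1,i=5
  .#.#. -> #   bit 10 = 1  t=0,i=9
  .#..# -> .   bit 9 = 0  t=0,i=11
  .#... -> .   bit 8 = 0  t=1,i=23
  ..### -> #   bit 7 = 1  t=0,i=4
  ..##. -> #   bit 6 = 1  t=0,i=20
  ..#.# -> .   bit 5 = 0  t=1,i=2
  ..#.. -> .   bit 4 = 0  t=2,i=3
  ...## -> .   bit 3 = 0  t=0,i=3
  ...#. -> .   bit 2 = 0  t=1,i=1
  ....# -> #   bit 1 = 1  t=0,i=2
  ..... -> .   bit 0 = 0  t=0,i=0
  bits 01100111010011001010010011000010 = 1733076162

1733076162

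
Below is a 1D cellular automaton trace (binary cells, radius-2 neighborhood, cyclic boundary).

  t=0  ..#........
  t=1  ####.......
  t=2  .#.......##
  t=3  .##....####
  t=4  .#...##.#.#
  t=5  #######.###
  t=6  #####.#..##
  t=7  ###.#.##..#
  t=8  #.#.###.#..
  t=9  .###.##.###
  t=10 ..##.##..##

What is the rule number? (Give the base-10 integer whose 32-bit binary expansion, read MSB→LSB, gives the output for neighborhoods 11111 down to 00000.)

  [31] ##### => #  t=5,i=0
  [30] ####. => .  t=1,i=2
  [29] ###.# => #  t=3,i=10
  [28] ###.. => .  t=1,i=3
  [27] ##.## => .  t=3,i=0
  [26] ##.#. => .  t=2,i=0
  [25] ##..# => #  t=7,i=8
  [24] ##... => .  t=1,i=4
  [23] #.### => .  t=5,i=8
  [22] #.##. => #  t=3,i=1
  [21] #.#.# => #  t=4,i=8
  [20] #.#.. => #  t=2,i=1
  [19] #..## => .  t=6,i=8
  [18] #..#. => #  t=8,i=10
  [17] #...# => #  t=4,i=3
  [16] #.... => .  t=0,i=4
  [15] .#### => #  t=1,i=1
  [14] .###. => #  t=8,i=5
  [13] .##.# => #  t=2,i=10
  [12] .##.. => .  t=3,i=2
  [11] .#.## => #  t=7,i=5
  [10] .#.#. => #  t=4,i=0
  [9] .#..# => #  t=6,i=7
  [8] .#... => #  t=0,i=3
  [7] ..### => .  t=1,i=0
  [6] ..##. => #  t=2,i=9
  [5] ..#.# => .  t=8,i=0
  [4] ..#.. => #  t=0,i=2
  [3] ...## => #  t=1,i=10
  [2] ...#. => #  t=0,i=1
  [1] ....# => #  t=0,i=0
  [0] ..... => .  t=0,i=5
  bits 10100010011101101110111101011110 = 2725703518

2725703518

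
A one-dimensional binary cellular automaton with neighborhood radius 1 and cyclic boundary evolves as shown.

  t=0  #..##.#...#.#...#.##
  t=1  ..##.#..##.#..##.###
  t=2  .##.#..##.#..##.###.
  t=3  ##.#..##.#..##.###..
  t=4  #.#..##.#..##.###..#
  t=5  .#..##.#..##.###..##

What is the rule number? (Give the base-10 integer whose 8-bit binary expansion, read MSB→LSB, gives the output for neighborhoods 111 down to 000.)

171

  nb ###: next=#  (t=0,i=19, bit7=1)
  nb ##.: next=.  (t=0,i=0, bit6=0)
  nb #.#: next=#  (t=0,i=5, bit5=1)
  nb #..: next=.  (t=0,i=1, bit4=0)
  nb .##: next=#  (t=0,i=3, bit3=1)
  nb .#.: next=.  (t=0,i=6, bit2=0)
  nb ..#: next=#  (t=0,i=2, bit1=1)
  nb ...: next=#  (t=0,i=8, bit0=1)
  bits 10101011 = 171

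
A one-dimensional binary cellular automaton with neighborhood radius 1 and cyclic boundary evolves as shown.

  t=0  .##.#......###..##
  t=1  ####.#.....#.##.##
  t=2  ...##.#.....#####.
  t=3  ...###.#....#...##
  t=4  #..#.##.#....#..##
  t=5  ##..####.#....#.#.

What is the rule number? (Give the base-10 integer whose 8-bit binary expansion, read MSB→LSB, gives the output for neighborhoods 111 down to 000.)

  [7] ### => .  t=0,i=12
  [6] ##. => #  t=0,i=2
  [5] #.# => #  t=0,i=0
  [4] #.. => #  t=0,i=5
  [3] .## => #  t=0,i=1
  [2] .#. => .  t=0,i=4
  [1] ..# => .  t=0,i=10
  [0] ... => .  t=0,i=6
  bits 01111000 = 120

120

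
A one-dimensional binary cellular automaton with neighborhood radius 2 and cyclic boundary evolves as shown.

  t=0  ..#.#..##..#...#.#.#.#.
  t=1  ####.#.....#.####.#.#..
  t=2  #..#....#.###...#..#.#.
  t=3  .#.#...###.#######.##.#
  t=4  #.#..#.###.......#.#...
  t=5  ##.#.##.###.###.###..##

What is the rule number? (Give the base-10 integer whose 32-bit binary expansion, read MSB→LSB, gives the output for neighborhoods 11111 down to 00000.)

826429109

  [31] ##### => .  t=3,i=13
  [30] ####. => .  t=1,i=2
  [29] ###.# => #  t=1,i=3
  [28] ###.. => #  t=2,i=12
  [27] ##.## => .  t=3,i=10
  [26] ##.#. => .  t=1,i=4
  [25] ##..# => .  t=0,i=9
  [24] ##... => #  t=2,i=13
  [23] #.### => .  t=1,i=13
  [22] #.##. => #  t=3,i=19
  [21] #.#.# => .  t=0,i=17
  [20] #.#.. => .  t=0,i=4
  [19] #..## => .  t=0,i=6
  [18] #..#. => .  t=0,i=10
  [17] #...# => #  t=0,i=0
  [16] #.... => .  t=1,i=7
  [15] .#### => .  t=1,i=1
  [14] .###. => #  t=2,i=11
  [13] .##.# => .  t=3,i=20
  [12] .##.. => .  t=0,i=8
  [11] .#.## => #  t=1,i=12
  [10] .#.#. => #  t=0,i=3
  [9] .#..# => #  t=0,i=5
  [8] .#... => .  t=0,i=12
  [7] ..### => #  t=1,i=0
  [6] ..##. => .  t=0,i=7
  [5] ..#.# => #  t=0,i=2
  [4] ..#.. => #  t=0,i=11
  [3] ...## => .  t=3,i=6
  [2] ...#. => #  t=0,i=1
  [1] ....# => .  t=1,i=9
  [0] ..... => #  t=1,i=8
  bits 00110001010000100100111010110101 = 826429109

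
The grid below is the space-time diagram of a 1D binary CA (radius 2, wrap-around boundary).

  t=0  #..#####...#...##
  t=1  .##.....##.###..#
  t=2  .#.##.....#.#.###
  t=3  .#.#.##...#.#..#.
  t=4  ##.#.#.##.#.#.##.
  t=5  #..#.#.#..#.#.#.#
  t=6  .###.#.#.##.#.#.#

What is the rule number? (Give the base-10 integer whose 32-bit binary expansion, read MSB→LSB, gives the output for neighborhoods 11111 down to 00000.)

  ##### -> .   bit 31 = 0  t=0,i=5
  ####. -> .   bit 30 = 0  t=0,i=6
  ###.# -> .   bit 29 = 0  t=2,i=16
  ###.. -> .   bit 28 = 0  t=0,i=0
  ##.## -> #   bit 27 = 1  t=1,i=10
  ##.#. -> .   bit 26 = 0  t=2,i=0
  ##..# -> #   bit 25 = 1  t=0,i=1
  ##... -> #   bit 24 = 1  t=0,i=8
  #.### -> .   bit 23 = 0  t=1,i=11
  #.##. -> #   bit 22 = 1  t=1,i=1
  #.#.# -> #   bit 21 = 1  t=2,i=1
  #.#.. -> #   bit 20 = 1  t=3,i=12
  #..## -> #   bit 19 = 1  t=0,i=2
  #..#. -> #   bit 18 = 1  t=1,i=15
  #...# -> #   bit 17 = 1  t=0,i=9
  #.... -> #   bit 16 = 1  t=1,i=4
  .#### -> .   bit 15 = 0  t=0,i=4
  .###. -> #   bit 14 = 1  t=0,i=16
  .##.# -> .   bit 13 = 0  t=1,i=9
  .##.. -> .   bit 12 = 0  t=1,i=2
  .#.## -> .   bit 11 = 0  t=1,i=0
  .#.#. -> .   bit 10 = 0  t=2,i=11
  .#..# -> .   bit 9 = 0  t=3,i=13
  .#... -> #   bit 8 = 1  t=0,i=12
  ..### -> .   bit 7 = 0  t=0,i=3
  ..##. -> .   bit 6 = 0  t=1,i=8
  ..#.# -> #   bit 5 = 1  t=1,i=16
  ..#.. -> #   bit 4 = 1  t=0,i=11
  ...## -> .   bit 3 = 0  t=0,i=14
  ...#. -> .   bit 2 = 0  t=0,i=10
  ....# -> .   bit 1 = 0  t=1,i=6
  ..... -> .   bit 0 = 0  t=1,i=5
  bits 00001011011111110100000100110000 = 192889136

192889136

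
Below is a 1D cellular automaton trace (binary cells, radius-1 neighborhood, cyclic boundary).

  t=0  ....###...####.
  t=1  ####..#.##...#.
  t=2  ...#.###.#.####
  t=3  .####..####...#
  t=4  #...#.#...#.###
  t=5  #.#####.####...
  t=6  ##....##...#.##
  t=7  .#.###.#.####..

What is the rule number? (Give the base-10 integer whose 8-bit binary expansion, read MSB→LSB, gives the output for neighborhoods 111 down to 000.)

103

  [7] ### => .  t=0,i=5
  [6] ##. => #  t=0,i=6
  [5] #.# => #  t=1,i=7
  [4] #.. => .  t=0,i=7
  [3] .## => .  t=0,i=4
  [2] .#. => #  t=1,i=6
  [1] ..# => #  t=0,i=3
  [0] ... => #  t=0,i=0
  bits 01100111 = 103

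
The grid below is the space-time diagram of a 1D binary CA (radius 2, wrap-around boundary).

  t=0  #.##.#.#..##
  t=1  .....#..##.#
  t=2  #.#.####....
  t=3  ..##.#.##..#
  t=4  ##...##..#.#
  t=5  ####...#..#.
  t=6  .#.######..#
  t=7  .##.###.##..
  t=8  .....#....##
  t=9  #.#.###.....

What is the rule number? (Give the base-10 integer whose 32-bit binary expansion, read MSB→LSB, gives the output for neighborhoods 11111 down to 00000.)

  ##### -> #   bit 31 = 1  t=6,i=5
  ####. -> .   bit 30 = 0  t=2,i=6
  ###.# -> .   bit 29 = 0  t=0,i=0
  ###.. -> #   bit 28 = 1  t=2,i=7
  ##.## -> .   bit 27 = 0  t=0,i=1
  ##.#. -> .   bit 26 = 0  t=0,i=4
  ##..# -> #   bit 25 = 1  t=3,i=9
  ##... -> #   bit 24 = 1  t=2,i=8
  #.### -> .   bit 23 = 0  t=2,i=4
  #.##. -> .   bit 22 = 0  t=0,i=2
  #.#.# -> #   bit 21 = 1  t=0,i=5
  #.#.. -> .   bit 20 = 0  t=0,i=7
  #..## -> #   bit 19 = 1  t=0,i=9
  #..#. -> .   bit 18 = 0  t=3,i=10
  #...# -> #   bit 17 = 1  t=4,i=3
  #.... -> .   bit 16 = 0  t=1,i=1
  .#### -> #   bit 15 = 1  t=2,i=5
  .###. -> #   bit 14 = 1  t=0,i=11
  .##.# -> .   bit 13 = 0  t=0,i=3
  .##.. -> .   bit 12 = 0  t=3,i=8
  .#.## -> #   bit 11 = 1  t=2,i=3
  .#.#. -> .   bit 10 = 0  t=0,i=6
  .#..# -> #   bit 9 = 1  t=0,i=8
  .#... -> #   bit 8 = 1  t=1,i=0
  ..### -> .   bit 7 = 0  t=0,i=10
  ..##. -> .   bit 6 = 0  t=1,i=8
  ..#.# -> .   bit 5 = 0  t=2,i=0
  ..#.. -> #   bit 4 = 1  t=1,i=5
  ...## -> .   bit 3 = 0  t=4,i=4
  ...#. -> #   bit 2 = 1  t=1,i=4
  ....# -> .   bit 1 = 0  t=1,i=3
  ..... -> #   bit 0 = 1  t=1,i=2
  bits 10010011001010101100101100010101 = 2469055253

2469055253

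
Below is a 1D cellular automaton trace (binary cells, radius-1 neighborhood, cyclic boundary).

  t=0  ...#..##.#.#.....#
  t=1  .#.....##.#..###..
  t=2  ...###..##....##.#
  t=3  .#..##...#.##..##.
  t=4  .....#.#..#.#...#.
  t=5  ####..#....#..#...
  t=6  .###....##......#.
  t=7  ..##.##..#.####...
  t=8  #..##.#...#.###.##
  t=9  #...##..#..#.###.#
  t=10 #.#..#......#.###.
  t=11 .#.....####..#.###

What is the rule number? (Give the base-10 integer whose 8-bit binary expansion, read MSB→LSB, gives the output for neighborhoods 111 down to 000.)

  nb ###: next=#  (t=1,i=14, bit7=1)
  nb ##.: next=#  (t=0,i=7, bit6=1)
  nb #.#: next=#  (t=0,i=8, bit5=1)
  nb #..: next=.  (t=0,i=0, bit4=0)
  nb .##: next=.  (t=0,i=6, bit3=0)
  nb .#.: next=.  (t=0,i=3, bit2=0)
  nb ..#: next=.  (t=0,i=2, bit1=0)
  nb ...: next=#  (t=0,i=1, bit0=1)
  bits 11100001 = 225

225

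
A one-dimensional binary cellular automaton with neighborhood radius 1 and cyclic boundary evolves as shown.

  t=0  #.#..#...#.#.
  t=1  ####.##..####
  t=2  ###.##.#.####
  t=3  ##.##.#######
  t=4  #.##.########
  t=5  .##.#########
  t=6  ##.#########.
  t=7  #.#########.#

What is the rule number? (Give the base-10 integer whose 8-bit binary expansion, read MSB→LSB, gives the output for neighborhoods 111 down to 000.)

  [7] ### => #  t=1,i=0
  [6] ##. => .  t=1,i=3
  [5] #.# => #  t=0,i=1
  [4] #.. => #  t=0,i=3
  [3] .## => #  t=1,i=5
  [2] .#. => #  t=0,i=0
  [1] ..# => .  t=0,i=4
  [0] ... => .  t=0,i=7
  bits 10111100 = 188

188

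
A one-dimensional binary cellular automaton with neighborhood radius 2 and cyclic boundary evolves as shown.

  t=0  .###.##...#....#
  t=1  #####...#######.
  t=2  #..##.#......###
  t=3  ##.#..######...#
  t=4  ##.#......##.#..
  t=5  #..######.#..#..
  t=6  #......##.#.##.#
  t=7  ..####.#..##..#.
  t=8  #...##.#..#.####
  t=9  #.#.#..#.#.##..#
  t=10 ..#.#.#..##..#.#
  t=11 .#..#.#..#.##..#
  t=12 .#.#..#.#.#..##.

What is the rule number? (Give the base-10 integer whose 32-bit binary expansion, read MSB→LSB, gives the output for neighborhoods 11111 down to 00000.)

2058832215

  #####|.  b31=0 t=1,i=2
  ####.|#  b30=1 t=1,i=3
  ###.#|#  b29=1 t=0,i=3
  ###..|#  b28=1 t=1,i=4
  ##.##|#  b27=1 t=0,i=4
  ##.#.|.  b26=0 t=2,i=5
  ##..#|#  b25=1 t=2,i=1
  ##...|.  b24=0 t=0,i=7
  #.###|#  b23=1 t=0,i=1
  #.##.|.  b22=0 t=0,i=5
  #.#.#|#  b21=1 t=6,i=10
  #.#..|#  b20=1 t=2,i=6
  #..##|.  b19=0 t=2,i=2
  #..#.|#  b18=1 t=5,i=12
  #...#|#  b17=1 t=0,i=8
  #....|#  b16=1 t=0,i=12
  .####|.  b15=0 t=1,i=1
  .###.|#  b14=1 t=0,i=2
  .##.#|.  b13=0 t=2,i=4
  .##..|.  b12=0 t=0,i=6
  .#.##|#  b11=1 t=0,i=0
  .#.#.|.  b10=0 t=9,i=3
  .#..#|.  b9=0 t=3,i=4
  .#...|#  b8=1 t=0,i=11
  ..###|.  b7=0 t=1,i=8
  ..##.|#  b6=1 t=2,i=3
  ..#.#|.  b5=0 t=0,i=15
  ..#..|#  b4=1 t=0,i=10
  ...##|.  b3=0 t=1,i=7
  ...#.|#  b2=1 t=0,i=9
  ....#|#  b1=1 t=0,i=13
  .....|#  b0=1 t=2,i=9
  bits 01111010101101110100100101010111 = 2058832215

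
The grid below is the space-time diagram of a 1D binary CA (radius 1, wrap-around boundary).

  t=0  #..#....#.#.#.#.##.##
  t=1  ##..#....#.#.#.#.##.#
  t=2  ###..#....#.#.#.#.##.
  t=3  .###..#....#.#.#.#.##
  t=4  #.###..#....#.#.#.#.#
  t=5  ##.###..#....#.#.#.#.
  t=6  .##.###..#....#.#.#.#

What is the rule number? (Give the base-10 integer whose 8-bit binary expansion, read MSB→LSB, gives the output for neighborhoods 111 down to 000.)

  [7] ### => #  t=0,i=20
  [6] ##. => #  t=0,i=0
  [5] #.# => #  t=0,i=9
  [4] #.. => #  t=0,i=1
  [3] .## => .  t=0,i=16
  [2] .#. => .  t=0,i=3
  [1] ..# => .  t=0,i=2
  [0] ... => .  t=0,i=5
  bits 11110000 = 240

240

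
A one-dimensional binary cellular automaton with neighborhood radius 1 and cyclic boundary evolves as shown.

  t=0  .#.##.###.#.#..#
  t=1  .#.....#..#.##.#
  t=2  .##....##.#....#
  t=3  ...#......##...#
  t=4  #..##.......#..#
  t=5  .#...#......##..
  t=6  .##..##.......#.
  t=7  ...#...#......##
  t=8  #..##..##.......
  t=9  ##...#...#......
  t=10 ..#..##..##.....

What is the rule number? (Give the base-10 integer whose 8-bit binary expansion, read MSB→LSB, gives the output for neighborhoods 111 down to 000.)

  nb ###: next=#  (t=0,i=7, bit7=1)
  nb ##.: next=.  (t=0,i=4, bit6=0)
  nb #.#: next=.  (t=0,i=0, bit5=0)
  nb #..: next=#  (t=0,i=13, bit4=1)
  nb .##: next=.  (t=0,i=3, bit3=0)
  nb .#.: next=#  (t=0,i=1, bit2=1)
  nb ..#: next=.  (t=0,i=14, bit1=0)
  nb ...: next=.  (t=1,i=3, bit0=0)
  bits 10010100 = 148

148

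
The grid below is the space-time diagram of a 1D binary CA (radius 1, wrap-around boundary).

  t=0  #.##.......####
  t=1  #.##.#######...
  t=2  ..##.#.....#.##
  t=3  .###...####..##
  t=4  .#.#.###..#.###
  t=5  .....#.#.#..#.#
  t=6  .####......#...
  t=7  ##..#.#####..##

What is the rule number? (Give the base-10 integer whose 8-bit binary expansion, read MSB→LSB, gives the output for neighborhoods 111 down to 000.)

75

  nb ###: next=.  (t=0,i=12, bit7=0)
  nb ##.: next=#  (t=0,i=0, bit6=1)
  nb #.#: next=.  (t=0,i=1, bit5=0)
  nb #..: next=.  (t=0,i=4, bit4=0)
  nb .##: next=#  (t=0,i=2, bit3=1)
  nb .#.: next=.  (t=1,i=0, bit2=0)
  nb ..#: next=#  (t=0,i=10, bit1=1)
  nb ...: next=#  (t=0,i=5, bit0=1)
  bits 01001011 = 75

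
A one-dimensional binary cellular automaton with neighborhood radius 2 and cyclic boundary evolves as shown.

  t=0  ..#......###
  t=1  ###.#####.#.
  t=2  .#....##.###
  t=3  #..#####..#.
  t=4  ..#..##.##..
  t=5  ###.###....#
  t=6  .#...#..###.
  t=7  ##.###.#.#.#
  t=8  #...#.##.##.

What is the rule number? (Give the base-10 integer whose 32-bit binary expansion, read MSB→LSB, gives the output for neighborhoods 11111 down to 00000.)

3324995679

  ##### -> #   bit 31 = 1  t=1,i=6
  ####. -> #   bit 30 = 1  t=1,i=7
  ###.# -> .   bit 29 = 0  t=1,i=2
  ###.. -> .   bit 28 = 0  t=0,i=11
  ##.## -> .   bit 27 = 0  t=1,i=3
  ##.#. -> #   bit 26 = 1  t=1,i=9
  ##..# -> #   bit 25 = 1  t=0,i=0
  ##... -> .   bit 24 = 0  t=4,i=10
  #.### -> .   bit 23 = 0  t=1,i=0
  #.##. -> .   bit 22 = 0  t=4,i=8
  #.#.# -> #   bit 21 = 1  t=1,i=10
  #.#.. -> .   bit 20 = 0  t=2,i=1
  #..## -> #   bit 19 = 1  t=3,i=2
  #..#. -> #   bit 18 = 1  t=0,i=1
  #...# -> #   bit 17 = 1  t=6,i=3
  #.... -> #   bit 16 = 1  t=0,i=4
  .#### -> .   bit 15 = 0  t=1,i=5
  .###. -> #   bit 14 = 1  t=0,i=10
  .##.# -> #   bit 13 = 1  t=2,i=7
  .##.. -> .   bit 12 = 0  t=4,i=9
  .#.## -> #   bit 11 = 1  t=1,i=11
  .#.#. -> .   bit 10 = 0  t=3,i=11
  .#..# -> .   bit 9 = 0  t=3,i=1
  .#... -> .   bit 8 = 0  t=0,i=3
  ..### -> .   bit 7 = 0  t=0,i=9
  ..##. -> #   bit 6 = 1  t=2,i=6
  ..#.# -> .   bit 5 = 0  t=3,i=10
  ..#.. -> #   bit 4 = 1  t=0,i=2
  ...## -> #   bit 3 = 1  t=0,i=8
  ...#. -> #   bit 2 = 1  t=4,i=1
  ....# -> #   bit 1 = 1  t=0,i=7
  ..... -> #   bit 0 = 1  t=0,i=5
  bits 11000110001011110110100001011111 = 3324995679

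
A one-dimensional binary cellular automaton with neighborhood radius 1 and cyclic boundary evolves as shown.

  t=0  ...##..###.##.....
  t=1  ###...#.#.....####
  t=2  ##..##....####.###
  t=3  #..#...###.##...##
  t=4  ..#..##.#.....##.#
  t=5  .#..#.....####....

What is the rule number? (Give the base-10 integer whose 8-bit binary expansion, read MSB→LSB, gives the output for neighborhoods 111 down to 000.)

131

  [7] ### => #  t=0,i=8
  [6] ##. => .  t=0,i=4
  [5] #.# => .  t=0,i=10
  [4] #.. => .  t=0,i=5
  [3] .## => .  t=0,i=3
  [2] .#. => .  t=1,i=6
  [1] ..# => #  t=0,i=2
  [0] ... => #  t=0,i=0
  bits 10000011 = 131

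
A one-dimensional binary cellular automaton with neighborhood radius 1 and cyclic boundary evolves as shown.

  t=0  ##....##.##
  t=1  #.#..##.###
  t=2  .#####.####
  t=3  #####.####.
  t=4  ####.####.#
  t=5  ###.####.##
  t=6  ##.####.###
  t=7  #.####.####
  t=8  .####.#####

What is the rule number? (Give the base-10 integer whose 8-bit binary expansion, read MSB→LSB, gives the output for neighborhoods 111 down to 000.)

190

  nb ###: next=#  (t=0,i=0, bit7=1)
  nb ##.: next=.  (t=0,i=1, bit6=0)
  nb #.#: next=#  (t=0,i=8, bit5=1)
  nb #..: next=#  (t=0,i=2, bit4=1)
  nb .##: next=#  (t=0,i=6, bit3=1)
  nb .#.: next=#  (t=1,i=2, bit2=1)
  nb ..#: next=#  (t=0,i=5, bit1=1)
  nb ...: next=.  (t=0,i=3, bit0=0)
  bits 10111110 = 190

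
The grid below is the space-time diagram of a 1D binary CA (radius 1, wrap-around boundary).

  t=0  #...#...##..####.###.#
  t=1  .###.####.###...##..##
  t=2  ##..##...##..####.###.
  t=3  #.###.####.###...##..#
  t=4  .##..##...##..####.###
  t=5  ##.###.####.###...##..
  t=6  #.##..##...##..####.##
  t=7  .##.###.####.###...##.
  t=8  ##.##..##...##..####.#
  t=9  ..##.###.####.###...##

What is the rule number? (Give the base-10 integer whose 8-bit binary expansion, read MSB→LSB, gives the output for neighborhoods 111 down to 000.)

  ###|.  b7=0 t=0,i=13
  ##.|.  b6=0 t=0,i=0
  #.#|#  b5=1 t=0,i=16
  #..|#  b4=1 t=0,i=1
  .##|#  b3=1 t=0,i=8
  .#.|.  b2=0 t=0,i=4
  ..#|#  b1=1 t=0,i=3
  ...|#  b0=1 t=0,i=2
  bits 00111011 = 59

59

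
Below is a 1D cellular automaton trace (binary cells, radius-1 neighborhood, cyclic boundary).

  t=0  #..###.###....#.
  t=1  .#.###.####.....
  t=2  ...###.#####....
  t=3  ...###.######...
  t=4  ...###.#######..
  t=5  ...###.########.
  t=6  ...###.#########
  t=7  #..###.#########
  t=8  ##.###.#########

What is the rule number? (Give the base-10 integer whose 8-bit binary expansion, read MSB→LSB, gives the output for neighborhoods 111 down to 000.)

  ### -> #   bit 7 = 1  t=0,i=4
  ##. -> #   bit 6 = 1  t=0,i=5
  #.# -> .   bit 5 = 0  t=0,i=6
  #.. -> #   bit 4 = 1  t=0,i=1
  .## -> #   bit 3 = 1  t=0,i=3
  .#. -> .   bit 2 = 0  t=0,i=0
  ..# -> .   bit 1 = 0  t=0,i=2
  ... -> .   bit 0 = 0  t=0,i=11
  bits 11011000 = 216

216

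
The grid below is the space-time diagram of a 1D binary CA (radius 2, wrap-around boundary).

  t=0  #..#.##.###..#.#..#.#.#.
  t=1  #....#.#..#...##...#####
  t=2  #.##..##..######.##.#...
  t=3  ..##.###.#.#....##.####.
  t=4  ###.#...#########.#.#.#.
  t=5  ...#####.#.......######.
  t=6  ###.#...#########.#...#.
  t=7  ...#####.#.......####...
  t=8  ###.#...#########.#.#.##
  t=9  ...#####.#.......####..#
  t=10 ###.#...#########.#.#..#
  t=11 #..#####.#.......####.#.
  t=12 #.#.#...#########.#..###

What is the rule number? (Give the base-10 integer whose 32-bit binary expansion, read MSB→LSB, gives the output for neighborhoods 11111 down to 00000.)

  nb #####: next=.  (t=1,i=21, bit31=0)
  nb ####.: next=.  (t=1,i=23, bit30=0)
  nb ###.#: next=.  (t=2,i=15, bit29=0)
  nb ###..: next=#  (t=0,i=10, bit28=1)
  nb ##.##: next=#  (t=0,i=7, bit27=1)
  nb ##.#.: next=#  (t=2,i=19, bit26=1)
  nb ##..#: next=.  (t=0,i=11, bit25=0)
  nb ##...: next=.  (t=1,i=1, bit24=0)
  nb #.###: next=.  (t=0,i=8, bit23=0)
  nb #.##.: next=#  (t=0,i=5, bit22=1)
  nb #.#.#: next=#  (t=0,i=20, bit21=1)
  nb #.#..: next=#  (t=0,i=0, bit20=1)
  nb #..##: next=#  (t=2,i=5, bit19=1)
  nb #..#.: next=.  (t=0,i=2, bit18=0)
  nb #...#: next=#  (t=1,i=12, bit17=1)
  nb #....: next=#  (t=1,i=2, bit16=1)
  nb .####: next=#  (t=1,i=20, bit15=1)
  nb .###.: next=.  (t=0,i=9, bit14=0)
  nb .##.#: next=.  (t=0,i=6, bit13=0)
  nb .##..: next=#  (t=1,i=15, bit12=1)
  nb .#.##: next=.  (t=0,i=4, bit11=0)
  nb .#.#.: next=#  (t=0,i=14, bit10=1)
  nb .#..#: next=.  (t=0,i=1, bit9=0)
  nb .#...: next=#  (t=1,i=11, bit8=1)
  nb ..###: next=.  (t=1,i=19, bit7=0)
  nb ..##.: next=#  (t=1,i=14, bit6=1)
  nb ..#.#: next=.  (t=0,i=3, bit5=0)
  nb ..#..: next=#  (t=1,i=10, bit4=1)
  nb ...##: next=#  (t=1,i=13, bit3=1)
  nb ...#.: next=.  (t=1,i=4, bit2=0)
  nb ....#: next=#  (t=1,i=3, bit1=1)
  nb .....: next=#  (t=5,i=12, bit0=1)
  bits 00011100011110111001010101011011 = 477861211

477861211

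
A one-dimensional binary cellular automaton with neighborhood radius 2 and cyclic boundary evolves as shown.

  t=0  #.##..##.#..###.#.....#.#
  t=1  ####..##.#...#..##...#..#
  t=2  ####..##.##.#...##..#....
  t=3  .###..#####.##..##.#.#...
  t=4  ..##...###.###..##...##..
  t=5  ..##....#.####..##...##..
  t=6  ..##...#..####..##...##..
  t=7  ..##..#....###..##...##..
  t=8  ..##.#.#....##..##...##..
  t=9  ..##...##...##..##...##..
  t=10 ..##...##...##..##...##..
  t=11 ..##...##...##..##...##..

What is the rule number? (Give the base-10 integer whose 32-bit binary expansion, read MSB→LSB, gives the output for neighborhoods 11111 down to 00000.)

3637834052

  ##### -> #   bit 31 = 1  t=1,i=1
  ####. -> #   bit 30 = 1  t=1,i=2
  ###.# -> .   bit 29 = 0  t=0,i=14
  ###.. -> #   bit 28 = 1  t=1,i=3
  ##.## -> #   bit 27 = 1  t=0,i=1
  ##.#. -> .   bit 26 = 0  t=0,i=8
  ##..# -> .   bit 25 = 0  t=0,i=4
  ##... -> .   bit 24 = 0  t=1,i=18
  #.### -> #   bit 23 = 1  t=4,i=11
  #.##. -> #   bit 22 = 1  t=0,i=2
  #.#.# -> .   bit 21 = 0  t=3,i=19
  #.#.. -> #   bit 20 = 1  t=0,i=9
  #..## -> .   bit 19 = 0  t=0,i=5
  #..#. -> #   bit 18 = 1  t=2,i=19
  #...# -> .   bit 17 = 0  t=1,i=11
  #.... -> .   bit 16 = 0  t=0,i=18
  .#### -> #   bit 15 = 1  t=1,i=0
  .###. -> #   bit 14 = 1  t=0,i=13
  .##.# -> #   bit 13 = 1  t=0,i=0
  .##.. -> #   bit 12 = 1  t=0,i=3
  .#.## -> .   bit 11 = 0  t=0,i=23
  .#.#. -> .   bit 10 = 0  t=3,i=20
  .#..# -> .   bit 9 = 0  t=0,i=10
  .#... -> #   bit 8 = 1  t=0,i=17
  ..### -> .   bit 7 = 0  t=0,i=12
  ..##. -> #   bit 6 = 1  t=0,i=6
  ..#.# -> .   bit 5 = 0  t=0,i=22
  ..#.. -> .   bit 4 = 0  t=1,i=13
  ...## -> .   bit 3 = 0  t=2,i=15
  ...#. -> #   bit 2 = 1  t=0,i=21
  ....# -> .   bit 1 = 0  t=0,i=20
  ..... -> .   bit 0 = 0  t=0,i=19
  bits 11011000110101001111000101000100 = 3637834052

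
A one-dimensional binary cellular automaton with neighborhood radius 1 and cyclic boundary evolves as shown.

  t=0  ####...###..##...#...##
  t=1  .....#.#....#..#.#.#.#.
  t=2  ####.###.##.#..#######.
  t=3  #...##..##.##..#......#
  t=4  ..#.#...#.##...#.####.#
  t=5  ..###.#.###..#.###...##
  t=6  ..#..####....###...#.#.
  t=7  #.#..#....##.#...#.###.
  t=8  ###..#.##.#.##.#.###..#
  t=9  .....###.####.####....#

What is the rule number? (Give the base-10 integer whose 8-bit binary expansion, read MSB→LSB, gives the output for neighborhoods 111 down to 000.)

45

  ###|.  b7=0 t=0,i=0
  ##.|.  b6=0 t=0,i=3
  #.#|#  b5=1 t=1,i=6
  #..|.  b4=0 t=0,i=4
  .##|#  b3=1 t=0,i=7
  .#.|#  b2=1 t=0,i=17
  ..#|.  b1=0 t=0,i=6
  ...|#  b0=1 t=0,i=5
  bits 00101101 = 45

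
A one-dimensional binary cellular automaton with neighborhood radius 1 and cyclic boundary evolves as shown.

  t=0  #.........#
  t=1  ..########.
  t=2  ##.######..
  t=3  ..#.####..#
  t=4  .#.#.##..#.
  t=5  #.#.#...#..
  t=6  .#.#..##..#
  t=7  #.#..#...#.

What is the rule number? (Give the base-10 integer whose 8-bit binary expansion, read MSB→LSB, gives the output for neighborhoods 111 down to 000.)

  [7] ### => #  t=1,i=3
  [6] ##. => .  t=0,i=0
  [5] #.# => #  t=2,i=2
  [4] #.. => .  t=0,i=1
  [3] .## => .  t=0,i=10
  [2] .#. => .  t=3,i=2
  [1] ..# => #  t=0,i=9
  [0] ... => #  t=0,i=2
  bits 10100011 = 163

163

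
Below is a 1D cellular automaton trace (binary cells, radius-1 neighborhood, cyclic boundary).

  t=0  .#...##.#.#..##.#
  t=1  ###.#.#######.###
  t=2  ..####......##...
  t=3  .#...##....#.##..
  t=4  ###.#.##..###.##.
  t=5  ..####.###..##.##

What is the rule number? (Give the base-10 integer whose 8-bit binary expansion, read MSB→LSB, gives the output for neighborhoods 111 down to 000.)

118

  ###|.  b7=0 t=1,i=0
  ##.|#  b6=1 t=0,i=6
  #.#|#  b5=1 t=0,i=0
  #..|#  b4=1 t=0,i=2
  .##|.  b3=0 t=0,i=5
  .#.|#  b2=1 t=0,i=1
  ..#|#  b1=1 t=0,i=4
  ...|.  b0=0 t=0,i=3
  bits 01110110 = 118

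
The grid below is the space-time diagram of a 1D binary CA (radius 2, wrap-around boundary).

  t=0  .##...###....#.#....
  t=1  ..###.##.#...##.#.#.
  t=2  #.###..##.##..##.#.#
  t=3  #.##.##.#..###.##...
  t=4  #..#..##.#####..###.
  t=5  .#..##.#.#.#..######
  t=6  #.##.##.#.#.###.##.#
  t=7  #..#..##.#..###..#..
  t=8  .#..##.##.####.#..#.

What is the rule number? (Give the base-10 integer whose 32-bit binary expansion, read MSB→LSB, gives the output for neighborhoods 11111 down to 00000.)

2810869665

  #####|#  b31=1 t=4,i=11
  ####.|.  b30=0 t=4,i=12
  ###.#|#  b29=1 t=1,i=4
  ###..|.  b28=0 t=0,i=8
  ##.##|.  b27=0 t=1,i=5
  ##.#.|#  b26=1 t=1,i=8
  ##..#|#  b25=1 t=2,i=5
  ##...|#  b24=1 t=0,i=3
  #.###|#  b23=1 t=2,i=2
  #.##.|.  b22=0 t=1,i=6
  #.#.#|.  b21=0 t=1,i=16
  #.#..|.  b20=0 t=0,i=15
  #..##|#  b19=1 t=2,i=6
  #..#.|.  b18=0 t=4,i=2
  #...#|#  b17=1 t=0,i=4
  #....|.  b16=0 t=0,i=10
  .####|.  b15=0 t=4,i=10
  .###.|#  b14=1 t=0,i=7
  .##.#|#  b13=1 t=1,i=7
  .##..|#  b12=1 t=0,i=2
  .#.##|.  b11=0 t=2,i=18
  .#.#.|#  b10=1 t=0,i=14
  .#..#|#  b9=1 t=3,i=9
  .#...|#  b8=1 t=0,i=16
  ..###|#  b7=1 t=0,i=6
  ..##.|.  b6=0 t=0,i=1
  ..#.#|#  b5=1 t=0,i=13
  ..#..|.  b4=0 t=4,i=3
  ...##|.  b3=0 t=0,i=0
  ...#.|.  b2=0 t=0,i=12
  ....#|.  b1=0 t=0,i=11
  .....|#  b0=1 t=0,i=18
  bits 10100111100010100111011110100001 = 2810869665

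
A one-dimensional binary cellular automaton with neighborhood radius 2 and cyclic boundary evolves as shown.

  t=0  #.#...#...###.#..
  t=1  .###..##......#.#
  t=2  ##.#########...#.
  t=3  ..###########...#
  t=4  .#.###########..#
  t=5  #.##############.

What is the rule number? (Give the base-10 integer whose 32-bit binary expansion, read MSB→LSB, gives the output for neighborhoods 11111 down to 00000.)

3684539729

  [31] ##### => #  t=2,i=5
  [30] ####. => #  t=2,i=10
  [29] ###.# => .  t=0,i=12
  [28] ###.. => #  t=1,i=3
  [27] ##.## => #  t=2,i=2
  [26] ##.#. => .  t=0,i=13
  [25] ##..# => #  t=1,i=4
  [24] ##... => #  t=1,i=8
  [23] #.### => #  t=1,i=1
  [22] #.##. => .  t=2,i=0
  [21] #.#.# => .  t=1,i=16
  [20] #.#.. => #  t=0,i=2
  [19] #..## => #  t=1,i=5
  [18] #..#. => #  t=0,i=16
  [17] #...# => .  t=0,i=4
  [16] #.... => #  t=1,i=9
  [15] .#### => #  t=2,i=4
  [14] .###. => .  t=0,i=11
  [13] .##.# => .  t=2,i=1
  [12] .##.. => #  t=1,i=7
  [11] .#.## => #  t=1,i=0
  [10] .#.#. => #  t=0,i=1
  [9] .#..# => .  t=0,i=15
  [8] .#... => #  t=0,i=3
  [7] ..### => .  t=0,i=10
  [6] ..##. => #  t=1,i=6
  [5] ..#.# => .  t=0,i=0
  [4] ..#.. => #  t=0,i=6
  [3] ...## => .  t=0,i=9
  [2] ...#. => .  t=0,i=5
  [1] ....# => .  t=1,i=12
  [0] ..... => #  t=1,i=10
  bits 11011011100111011001110101010001 = 3684539729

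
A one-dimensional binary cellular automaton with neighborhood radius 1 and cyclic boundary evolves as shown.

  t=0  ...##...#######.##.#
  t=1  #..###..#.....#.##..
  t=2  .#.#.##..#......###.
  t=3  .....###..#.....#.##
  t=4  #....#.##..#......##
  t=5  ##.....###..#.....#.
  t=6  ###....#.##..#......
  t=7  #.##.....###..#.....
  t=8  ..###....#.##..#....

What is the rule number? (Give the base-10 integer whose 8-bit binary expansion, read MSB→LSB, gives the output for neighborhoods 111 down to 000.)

  ###|.  b7=0 t=0,i=9
  ##.|#  b6=1 t=0,i=4
  #.#|.  b5=0 t=0,i=15
  #..|#  b4=1 t=0,i=0
  .##|#  b3=1 t=0,i=3
  .#.|.  b2=0 t=0,i=19
  ..#|.  b1=0 t=0,i=2
  ...|.  b0=0 t=0,i=1
  bits 01011000 = 88

88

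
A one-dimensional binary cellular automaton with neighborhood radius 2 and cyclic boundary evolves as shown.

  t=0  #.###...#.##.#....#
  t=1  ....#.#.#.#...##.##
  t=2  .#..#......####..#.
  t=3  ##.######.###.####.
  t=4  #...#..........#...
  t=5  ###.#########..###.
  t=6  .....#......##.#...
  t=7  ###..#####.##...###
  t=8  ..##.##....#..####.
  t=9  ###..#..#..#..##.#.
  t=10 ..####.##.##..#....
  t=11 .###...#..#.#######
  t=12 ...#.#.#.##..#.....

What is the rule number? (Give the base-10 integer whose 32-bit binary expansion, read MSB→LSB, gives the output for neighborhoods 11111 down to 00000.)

  nb #####: next=.  (t=3,i=5, bit31=0)
  nb ####.: next=.  (t=2,i=13, bit30=0)
  nb ###.#: next=.  (t=3,i=8, bit29=0)
  nb ###..: next=#  (t=0,i=4, bit28=1)
  nb ##.##: next=.  (t=0,i=1, bit27=0)
  nb ##.#.: next=.  (t=0,i=12, bit26=0)
  nb ##..#: next=#  (t=2,i=15, bit25=1)
  nb ##...: next=.  (t=0,i=5, bit24=0)
  nb #.###: next=.  (t=0,i=2, bit23=0)
  nb #.##.: next=#  (t=0,i=10, bit22=1)
  nb #.#.#: next=.  (t=1,i=6, bit21=0)
  nb #.#..: next=.  (t=0,i=13, bit20=0)
  nb #..##: next=.  (t=5,i=14, bit19=0)
  nb #..#.: next=#  (t=2,i=0, bit18=1)
  nb #...#: next=#  (t=0,i=6, bit17=1)
  nb #....: next=#  (t=0,i=15, bit16=1)
  nb .####: next=#  (t=2,i=12, bit15=1)
  nb .###.: next=.  (t=0,i=3, bit14=0)
  nb .##.#: next=.  (t=0,i=0, bit13=0)
  nb .##..: next=.  (t=1,i=18, bit12=0)
  nb .#.##: next=.  (t=0,i=9, bit11=0)
  nb .#.#.: next=.  (t=1,i=5, bit10=0)
  nb .#..#: next=.  (t=2,i=2, bit9=0)
  nb .#...: next=#  (t=0,i=14, bit8=1)
  nb ..###: next=#  (t=2,i=11, bit7=1)
  nb ..##.: next=#  (t=0,i=18, bit6=1)
  nb ..#.#: next=#  (t=0,i=8, bit5=1)
  nb ..#..: next=#  (t=2,i=1, bit4=1)
  nb ...##: next=#  (t=0,i=17, bit3=1)
  nb ...#.: next=.  (t=0,i=7, bit2=0)
  nb ....#: next=.  (t=0,i=16, bit1=0)
  nb .....: next=#  (t=2,i=7, bit0=1)
  bits 00010010010001111000000111111001 = 306676217

306676217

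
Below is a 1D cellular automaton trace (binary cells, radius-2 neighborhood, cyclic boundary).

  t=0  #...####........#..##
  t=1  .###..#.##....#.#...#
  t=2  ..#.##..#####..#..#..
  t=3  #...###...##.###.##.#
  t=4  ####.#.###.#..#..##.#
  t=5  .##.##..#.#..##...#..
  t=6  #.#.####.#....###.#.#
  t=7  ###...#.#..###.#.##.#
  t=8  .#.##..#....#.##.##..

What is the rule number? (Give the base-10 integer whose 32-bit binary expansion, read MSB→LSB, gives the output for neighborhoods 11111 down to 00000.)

  #####|#  b31=1 t=2,i=10
  ####.|#  b30=1 t=0,i=6
  ###.#|.  b29=0 t=3,i=15
  ###..|.  b28=0 t=0,i=0
  ##.##|.  b27=0 t=3,i=12
  ##.#.|#  b26=1 t=4,i=4
  ##..#|#  b25=1 t=1,i=4
  ##...|#  b24=1 t=0,i=1
  #.###|.  b23=0 t=1,i=1
  #.##.|#  b22=1 t=1,i=8
  #.#.#|#  b21=1 t=4,i=5
  #.#..|.  b20=0 t=1,i=16
  #..##|.  b19=0 t=0,i=18
  #..#.|#  b18=1 t=1,i=5
  #...#|#  b17=1 t=0,i=2
  #....|#  b16=1 t=0,i=9
  .####|.  b15=0 t=0,i=5
  .###.|#  b14=1 t=0,i=20
  .##.#|#  b13=1 t=3,i=11
  .##..|#  b12=1 t=1,i=9
  .#.##|.  b11=0 t=1,i=0
  .#.#.|#  b10=1 t=1,i=15
  .#..#|.  b9=0 t=0,i=17
  .#...|.  b8=0 t=1,i=17
  ..###|.  b7=0 t=0,i=4
  ..##.|.  b6=0 t=3,i=10
  ..#.#|.  b5=0 t=1,i=6
  ..#..|#  b4=1 t=0,i=16
  ...##|#  b3=1 t=0,i=3
  ...#.|.  b2=0 t=0,i=15
  ....#|#  b1=1 t=0,i=14
  .....|.  b0=0 t=0,i=10
  bits 11000111011001110111010000011010 = 3345445914

3345445914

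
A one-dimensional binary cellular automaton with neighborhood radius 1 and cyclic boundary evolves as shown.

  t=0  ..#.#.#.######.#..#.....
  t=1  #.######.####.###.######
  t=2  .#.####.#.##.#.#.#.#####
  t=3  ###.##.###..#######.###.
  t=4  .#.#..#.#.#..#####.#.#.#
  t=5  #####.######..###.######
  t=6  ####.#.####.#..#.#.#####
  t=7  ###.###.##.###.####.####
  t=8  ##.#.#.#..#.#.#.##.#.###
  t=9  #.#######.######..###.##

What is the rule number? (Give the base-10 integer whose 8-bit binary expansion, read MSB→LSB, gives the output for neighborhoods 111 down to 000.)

  ### -> #   bit 7 = 1  t=0,i=9
  ##. -> .   bit 6 = 0  t=0,i=13
  #.# -> #   bit 5 = 1  t=0,i=3
  #.. -> #   bit 4 = 1  t=0,i=16
  .## -> .   bit 3 = 0  t=0,i=8
  .#. -> #   bit 2 = 1  t=0,i=2
  ..# -> .   bit 1 = 0  t=0,i=1
  ... -> #   bit 0 = 1  t=0,i=0
  bits 10110101 = 181

181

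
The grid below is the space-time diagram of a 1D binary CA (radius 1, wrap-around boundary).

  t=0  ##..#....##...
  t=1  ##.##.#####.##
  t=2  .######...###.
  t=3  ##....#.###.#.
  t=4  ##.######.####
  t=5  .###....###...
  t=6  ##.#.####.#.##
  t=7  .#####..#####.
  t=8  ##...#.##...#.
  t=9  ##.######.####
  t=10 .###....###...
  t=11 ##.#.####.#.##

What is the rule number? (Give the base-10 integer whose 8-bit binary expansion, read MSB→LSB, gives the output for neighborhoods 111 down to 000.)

111

  nb ###: next=.  (t=1,i=0, bit7=0)
  nb ##.: next=#  (t=0,i=1, bit6=1)
  nb #.#: next=#  (t=1,i=2, bit5=1)
  nb #..: next=.  (t=0,i=2, bit4=0)
  nb .##: next=#  (t=0,i=0, bit3=1)
  nb .#.: next=#  (t=0,i=4, bit2=1)
  nb ..#: next=#  (t=0,i=3, bit1=1)
  nb ...: next=#  (t=0,i=6, bit0=1)
  bits 01101111 = 111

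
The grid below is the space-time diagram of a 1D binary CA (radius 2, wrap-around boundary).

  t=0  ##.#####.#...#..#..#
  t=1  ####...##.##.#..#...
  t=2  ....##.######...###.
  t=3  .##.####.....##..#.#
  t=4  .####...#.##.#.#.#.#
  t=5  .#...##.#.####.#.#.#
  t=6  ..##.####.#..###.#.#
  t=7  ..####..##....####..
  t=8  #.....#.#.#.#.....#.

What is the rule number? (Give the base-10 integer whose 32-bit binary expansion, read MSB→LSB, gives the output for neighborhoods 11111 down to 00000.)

803365235

  [31] ##### => .  t=0,i=5
  [30] ####. => .  t=0,i=6
  [29] ###.# => #  t=0,i=1
  [28] ###.. => .  t=1,i=3
  [27] ##.## => #  t=0,i=2
  [26] ##.#. => #  t=0,i=8
  [25] ##..# => #  t=3,i=15
  [24] ##... => #  t=1,i=4
  [23] #.### => #  t=0,i=3
  [22] #.##. => #  t=1,i=10
  [21] #.#.# => #  t=3,i=19
  [20] #.#.. => .  t=0,i=9
  [19] #..## => .  t=0,i=18
  [18] #..#. => .  t=0,i=15
  [17] #...# => #  t=0,i=11
  [16] #.... => .  t=2,i=0
  [15] .#### => .  t=0,i=4
  [14] .###. => #  t=0,i=0
  [13] .##.# => #  t=1,i=8
  [12] .##.. => .  t=3,i=14
  [11] .#.## => .  t=3,i=0
  [10] .#.#. => .  t=3,i=18
  [9] .#..# => .  t=0,i=14
  [8] .#... => #  t=0,i=10
  [7] ..### => .  t=0,i=19
  [6] ..##. => #  t=1,i=7
  [5] ..#.# => #  t=3,i=17
  [4] ..#.. => #  t=0,i=13
  [3] ...## => .  t=1,i=6
  [2] ...#. => .  t=0,i=12
  [1] ....# => #  t=2,i=2
  [0] ..... => #  t=2,i=1
  bits 00101111111000100110000101110011 = 803365235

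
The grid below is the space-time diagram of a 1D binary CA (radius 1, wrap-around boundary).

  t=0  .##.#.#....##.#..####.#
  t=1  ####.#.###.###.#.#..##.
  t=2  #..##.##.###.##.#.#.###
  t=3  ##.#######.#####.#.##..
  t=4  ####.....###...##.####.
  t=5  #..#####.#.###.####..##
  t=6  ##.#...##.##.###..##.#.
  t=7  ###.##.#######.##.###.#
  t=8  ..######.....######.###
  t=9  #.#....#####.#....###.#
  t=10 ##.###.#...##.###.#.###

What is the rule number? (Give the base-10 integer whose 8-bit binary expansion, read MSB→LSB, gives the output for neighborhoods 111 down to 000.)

  ###|.  b7=0 t=0,i=18
  ##.|#  b6=1 t=0,i=2
  #.#|#  b5=1 t=0,i=0
  #..|#  b4=1 t=0,i=7
  .##|#  b3=1 t=0,i=1
  .#.|.  b2=0 t=0,i=4
  ..#|.  b1=0 t=0,i=10
  ...|#  b0=1 t=0,i=8
  bits 01111001 = 121

121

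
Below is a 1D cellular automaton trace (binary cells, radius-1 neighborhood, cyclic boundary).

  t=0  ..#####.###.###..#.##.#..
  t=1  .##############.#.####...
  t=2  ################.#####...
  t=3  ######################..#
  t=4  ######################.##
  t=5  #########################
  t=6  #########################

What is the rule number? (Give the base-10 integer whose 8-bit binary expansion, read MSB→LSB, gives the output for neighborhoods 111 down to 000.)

  [7] ### => #  t=0,i=3
  [6] ##. => #  t=0,i=6
  [5] #.# => #  t=0,i=7
  [4] #.. => .  t=0,i=15
  [3] .## => #  t=0,i=2
  [2] .#. => .  t=0,i=17
  [1] ..# => #  t=0,i=1
  [0] ... => .  t=0,i=0
  bits 11101010 = 234

234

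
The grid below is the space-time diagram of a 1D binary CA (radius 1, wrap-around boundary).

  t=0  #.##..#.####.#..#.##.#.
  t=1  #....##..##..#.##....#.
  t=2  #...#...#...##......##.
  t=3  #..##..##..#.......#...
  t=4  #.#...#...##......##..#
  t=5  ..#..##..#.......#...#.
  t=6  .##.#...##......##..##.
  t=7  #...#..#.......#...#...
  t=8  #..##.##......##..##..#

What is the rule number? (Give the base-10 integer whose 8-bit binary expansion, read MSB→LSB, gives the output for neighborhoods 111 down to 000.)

  ### -> #   bit 7 = 1  t=0,i=9
  ##. -> .   bit 6 = 0  t=0,i=3
  #.# -> .   bit 5 = 0  t=0,i=1
  #.. -> .   bit 4 = 0  t=0,i=4
  .## -> .   bit 3 = 0  t=0,i=2
  .#. -> #   bit 2 = 1  t=0,i=0
  ..# -> #   bit 1 = 1  t=0,i=5
  ... -> .   bit 0 = 0  t=1,i=2
  bits 10000110 = 134

134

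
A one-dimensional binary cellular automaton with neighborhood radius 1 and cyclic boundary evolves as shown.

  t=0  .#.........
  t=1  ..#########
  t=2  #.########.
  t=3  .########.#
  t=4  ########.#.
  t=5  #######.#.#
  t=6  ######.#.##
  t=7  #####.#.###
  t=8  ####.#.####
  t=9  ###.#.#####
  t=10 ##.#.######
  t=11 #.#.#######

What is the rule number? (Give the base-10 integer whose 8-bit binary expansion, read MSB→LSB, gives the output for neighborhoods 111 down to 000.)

  nb ###: next=#  (t=1,i=3, bit7=1)
  nb ##.: next=.  (t=1,i=10, bit6=0)
  nb #.#: next=#  (t=2,i=1, bit5=1)
  nb #..: next=#  (t=0,i=2, bit4=1)
  nb .##: next=#  (t=1,i=2, bit3=1)
  nb .#.: next=.  (t=0,i=1, bit2=0)
  nb ..#: next=.  (t=0,i=0, bit1=0)
  nb ...: next=#  (t=0,i=3, bit0=1)
  bits 10111001 = 185

185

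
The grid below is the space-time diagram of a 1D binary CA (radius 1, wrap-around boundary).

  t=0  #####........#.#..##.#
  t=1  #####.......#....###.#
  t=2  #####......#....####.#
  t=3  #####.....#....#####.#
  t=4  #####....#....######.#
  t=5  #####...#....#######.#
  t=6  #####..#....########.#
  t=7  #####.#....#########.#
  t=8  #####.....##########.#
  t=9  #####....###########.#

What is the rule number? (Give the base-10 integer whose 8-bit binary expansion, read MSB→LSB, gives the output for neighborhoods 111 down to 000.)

  [7] ### => #  t=0,i=0
  [6] ##. => #  t=0,i=4
  [5] #.# => .  t=0,i=14
  [4] #.. => .  t=0,i=5
  [3] .## => #  t=0,i=18
  [2] .#. => .  t=0,i=13
  [1] ..# => #  t=0,i=12
  [0] ... => .  t=0,i=6
  bits 11001010 = 202

202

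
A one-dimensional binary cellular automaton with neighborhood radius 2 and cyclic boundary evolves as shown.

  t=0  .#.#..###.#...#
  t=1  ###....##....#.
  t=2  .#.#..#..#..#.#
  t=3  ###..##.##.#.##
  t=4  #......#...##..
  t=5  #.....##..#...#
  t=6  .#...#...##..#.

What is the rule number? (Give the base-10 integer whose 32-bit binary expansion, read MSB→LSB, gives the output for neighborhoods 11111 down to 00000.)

  #####|#  b31=1 t=3,i=0
  ####.|.  b30=0 t=3,i=1
  ###.#|#  b29=1 t=0,i=8
  ###..|.  b28=0 t=1,i=2
  ##.##|#  b27=1 t=3,i=7
  ##.#.|.  b26=0 t=0,i=9
  ##..#|.  b25=0 t=3,i=3
  ##...|#  b24=1 t=1,i=3
  #.###|.  b23=0 t=1,i=0
  #.##.|.  b22=0 t=3,i=8
  #.#.#|#  b21=1 t=0,i=1
  #.#..|.  b20=0 t=0,i=3
  #..##|.  b19=0 t=0,i=5
  #..#.|#  b18=1 t=2,i=5
  #...#|.  b17=0 t=0,i=12
  #....|.  b16=0 t=1,i=4
  .####|.  b15=0 t=3,i=14
  .###.|#  b14=1 t=0,i=7
  .##.#|.  b13=0 t=3,i=6
  .##..|.  b12=0 t=1,i=8
  .#.##|#  b11=1 t=1,i=14
  .#.#.|#  b10=1 t=0,i=0
  .#..#|.  b9=0 t=0,i=4
  .#...|.  b8=0 t=0,i=11
  ..###|.  b7=0 t=0,i=6
  ..##.|.  b6=0 t=1,i=7
  ..#.#|.  b5=0 t=0,i=14
  ..#..|#  b4=1 t=2,i=6
  ...##|#  b3=1 t=1,i=6
  ...#.|#  b2=1 t=0,i=13
  ....#|.  b1=0 t=1,i=5
  .....|.  b0=0 t=4,i=3
  bits 10101001001001000100110000011100 = 2837728284

2837728284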